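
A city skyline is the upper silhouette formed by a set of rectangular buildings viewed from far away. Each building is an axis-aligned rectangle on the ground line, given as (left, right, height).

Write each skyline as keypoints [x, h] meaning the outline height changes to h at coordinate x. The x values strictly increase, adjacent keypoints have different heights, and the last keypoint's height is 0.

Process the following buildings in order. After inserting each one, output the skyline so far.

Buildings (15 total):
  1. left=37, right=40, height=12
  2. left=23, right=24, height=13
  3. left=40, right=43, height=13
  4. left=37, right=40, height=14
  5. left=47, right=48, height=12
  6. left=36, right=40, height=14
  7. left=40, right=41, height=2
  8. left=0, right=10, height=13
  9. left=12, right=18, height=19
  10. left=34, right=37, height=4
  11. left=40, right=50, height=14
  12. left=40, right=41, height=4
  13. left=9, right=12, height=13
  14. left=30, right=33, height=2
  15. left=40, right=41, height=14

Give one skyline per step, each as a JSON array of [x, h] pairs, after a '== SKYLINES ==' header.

== SKYLINES ==
[[37,12],[40,0]]
[[23,13],[24,0],[37,12],[40,0]]
[[23,13],[24,0],[37,12],[40,13],[43,0]]
[[23,13],[24,0],[37,14],[40,13],[43,0]]
[[23,13],[24,0],[37,14],[40,13],[43,0],[47,12],[48,0]]
[[23,13],[24,0],[36,14],[40,13],[43,0],[47,12],[48,0]]
[[23,13],[24,0],[36,14],[40,13],[43,0],[47,12],[48,0]]
[[0,13],[10,0],[23,13],[24,0],[36,14],[40,13],[43,0],[47,12],[48,0]]
[[0,13],[10,0],[12,19],[18,0],[23,13],[24,0],[36,14],[40,13],[43,0],[47,12],[48,0]]
[[0,13],[10,0],[12,19],[18,0],[23,13],[24,0],[34,4],[36,14],[40,13],[43,0],[47,12],[48,0]]
[[0,13],[10,0],[12,19],[18,0],[23,13],[24,0],[34,4],[36,14],[50,0]]
[[0,13],[10,0],[12,19],[18,0],[23,13],[24,0],[34,4],[36,14],[50,0]]
[[0,13],[12,19],[18,0],[23,13],[24,0],[34,4],[36,14],[50,0]]
[[0,13],[12,19],[18,0],[23,13],[24,0],[30,2],[33,0],[34,4],[36,14],[50,0]]
[[0,13],[12,19],[18,0],[23,13],[24,0],[30,2],[33,0],[34,4],[36,14],[50,0]]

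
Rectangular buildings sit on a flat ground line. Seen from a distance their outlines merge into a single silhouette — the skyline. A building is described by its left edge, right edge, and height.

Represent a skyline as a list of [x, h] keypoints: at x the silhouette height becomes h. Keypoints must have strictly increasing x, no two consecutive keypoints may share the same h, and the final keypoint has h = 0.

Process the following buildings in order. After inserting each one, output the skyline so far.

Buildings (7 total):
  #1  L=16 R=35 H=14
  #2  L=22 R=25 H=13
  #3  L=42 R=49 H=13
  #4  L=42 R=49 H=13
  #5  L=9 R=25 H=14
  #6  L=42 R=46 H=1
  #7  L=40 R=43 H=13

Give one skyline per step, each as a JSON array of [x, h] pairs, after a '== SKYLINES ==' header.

== SKYLINES ==
[[16,14],[35,0]]
[[16,14],[35,0]]
[[16,14],[35,0],[42,13],[49,0]]
[[16,14],[35,0],[42,13],[49,0]]
[[9,14],[35,0],[42,13],[49,0]]
[[9,14],[35,0],[42,13],[49,0]]
[[9,14],[35,0],[40,13],[49,0]]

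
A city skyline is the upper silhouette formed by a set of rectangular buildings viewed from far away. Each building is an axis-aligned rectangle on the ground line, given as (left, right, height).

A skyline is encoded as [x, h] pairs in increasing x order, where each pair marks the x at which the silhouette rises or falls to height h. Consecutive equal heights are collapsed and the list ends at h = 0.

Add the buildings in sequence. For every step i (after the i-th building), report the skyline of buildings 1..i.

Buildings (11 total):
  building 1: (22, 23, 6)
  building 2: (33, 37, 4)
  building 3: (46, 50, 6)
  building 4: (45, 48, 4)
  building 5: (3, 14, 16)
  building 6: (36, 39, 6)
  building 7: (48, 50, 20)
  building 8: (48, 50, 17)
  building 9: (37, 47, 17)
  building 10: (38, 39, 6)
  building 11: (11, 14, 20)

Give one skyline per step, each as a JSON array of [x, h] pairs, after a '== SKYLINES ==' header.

== SKYLINES ==
[[22,6],[23,0]]
[[22,6],[23,0],[33,4],[37,0]]
[[22,6],[23,0],[33,4],[37,0],[46,6],[50,0]]
[[22,6],[23,0],[33,4],[37,0],[45,4],[46,6],[50,0]]
[[3,16],[14,0],[22,6],[23,0],[33,4],[37,0],[45,4],[46,6],[50,0]]
[[3,16],[14,0],[22,6],[23,0],[33,4],[36,6],[39,0],[45,4],[46,6],[50,0]]
[[3,16],[14,0],[22,6],[23,0],[33,4],[36,6],[39,0],[45,4],[46,6],[48,20],[50,0]]
[[3,16],[14,0],[22,6],[23,0],[33,4],[36,6],[39,0],[45,4],[46,6],[48,20],[50,0]]
[[3,16],[14,0],[22,6],[23,0],[33,4],[36,6],[37,17],[47,6],[48,20],[50,0]]
[[3,16],[14,0],[22,6],[23,0],[33,4],[36,6],[37,17],[47,6],[48,20],[50,0]]
[[3,16],[11,20],[14,0],[22,6],[23,0],[33,4],[36,6],[37,17],[47,6],[48,20],[50,0]]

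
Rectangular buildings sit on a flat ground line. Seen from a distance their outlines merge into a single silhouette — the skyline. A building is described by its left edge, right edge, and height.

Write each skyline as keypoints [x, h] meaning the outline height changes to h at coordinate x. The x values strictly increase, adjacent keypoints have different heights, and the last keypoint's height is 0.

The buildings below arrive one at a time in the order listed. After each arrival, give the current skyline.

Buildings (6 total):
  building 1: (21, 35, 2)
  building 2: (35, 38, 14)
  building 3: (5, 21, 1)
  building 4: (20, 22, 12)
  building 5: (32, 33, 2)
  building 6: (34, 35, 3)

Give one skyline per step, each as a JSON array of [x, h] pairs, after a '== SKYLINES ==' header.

== SKYLINES ==
[[21,2],[35,0]]
[[21,2],[35,14],[38,0]]
[[5,1],[21,2],[35,14],[38,0]]
[[5,1],[20,12],[22,2],[35,14],[38,0]]
[[5,1],[20,12],[22,2],[35,14],[38,0]]
[[5,1],[20,12],[22,2],[34,3],[35,14],[38,0]]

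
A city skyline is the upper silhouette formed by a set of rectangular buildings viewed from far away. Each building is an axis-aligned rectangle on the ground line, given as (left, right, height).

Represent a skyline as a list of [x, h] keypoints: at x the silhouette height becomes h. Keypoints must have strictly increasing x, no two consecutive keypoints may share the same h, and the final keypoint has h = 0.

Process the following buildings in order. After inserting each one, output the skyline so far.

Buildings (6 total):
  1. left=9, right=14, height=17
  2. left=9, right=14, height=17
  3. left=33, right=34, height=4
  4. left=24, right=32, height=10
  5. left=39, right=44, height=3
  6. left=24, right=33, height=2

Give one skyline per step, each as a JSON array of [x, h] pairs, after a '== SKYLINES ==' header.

== SKYLINES ==
[[9,17],[14,0]]
[[9,17],[14,0]]
[[9,17],[14,0],[33,4],[34,0]]
[[9,17],[14,0],[24,10],[32,0],[33,4],[34,0]]
[[9,17],[14,0],[24,10],[32,0],[33,4],[34,0],[39,3],[44,0]]
[[9,17],[14,0],[24,10],[32,2],[33,4],[34,0],[39,3],[44,0]]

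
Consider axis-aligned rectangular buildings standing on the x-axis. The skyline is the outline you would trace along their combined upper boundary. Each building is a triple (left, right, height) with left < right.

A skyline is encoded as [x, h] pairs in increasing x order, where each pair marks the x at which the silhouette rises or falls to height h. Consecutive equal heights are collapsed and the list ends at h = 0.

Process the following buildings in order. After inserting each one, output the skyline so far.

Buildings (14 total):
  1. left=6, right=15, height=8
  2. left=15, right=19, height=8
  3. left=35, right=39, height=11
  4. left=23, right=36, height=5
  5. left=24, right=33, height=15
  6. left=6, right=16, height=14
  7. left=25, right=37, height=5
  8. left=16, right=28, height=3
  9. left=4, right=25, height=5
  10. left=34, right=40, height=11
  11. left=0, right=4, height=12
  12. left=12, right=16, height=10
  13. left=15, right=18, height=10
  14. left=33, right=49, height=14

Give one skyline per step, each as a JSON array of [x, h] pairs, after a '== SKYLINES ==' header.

== SKYLINES ==
[[6,8],[15,0]]
[[6,8],[19,0]]
[[6,8],[19,0],[35,11],[39,0]]
[[6,8],[19,0],[23,5],[35,11],[39,0]]
[[6,8],[19,0],[23,5],[24,15],[33,5],[35,11],[39,0]]
[[6,14],[16,8],[19,0],[23,5],[24,15],[33,5],[35,11],[39,0]]
[[6,14],[16,8],[19,0],[23,5],[24,15],[33,5],[35,11],[39,0]]
[[6,14],[16,8],[19,3],[23,5],[24,15],[33,5],[35,11],[39,0]]
[[4,5],[6,14],[16,8],[19,5],[24,15],[33,5],[35,11],[39,0]]
[[4,5],[6,14],[16,8],[19,5],[24,15],[33,5],[34,11],[40,0]]
[[0,12],[4,5],[6,14],[16,8],[19,5],[24,15],[33,5],[34,11],[40,0]]
[[0,12],[4,5],[6,14],[16,8],[19,5],[24,15],[33,5],[34,11],[40,0]]
[[0,12],[4,5],[6,14],[16,10],[18,8],[19,5],[24,15],[33,5],[34,11],[40,0]]
[[0,12],[4,5],[6,14],[16,10],[18,8],[19,5],[24,15],[33,14],[49,0]]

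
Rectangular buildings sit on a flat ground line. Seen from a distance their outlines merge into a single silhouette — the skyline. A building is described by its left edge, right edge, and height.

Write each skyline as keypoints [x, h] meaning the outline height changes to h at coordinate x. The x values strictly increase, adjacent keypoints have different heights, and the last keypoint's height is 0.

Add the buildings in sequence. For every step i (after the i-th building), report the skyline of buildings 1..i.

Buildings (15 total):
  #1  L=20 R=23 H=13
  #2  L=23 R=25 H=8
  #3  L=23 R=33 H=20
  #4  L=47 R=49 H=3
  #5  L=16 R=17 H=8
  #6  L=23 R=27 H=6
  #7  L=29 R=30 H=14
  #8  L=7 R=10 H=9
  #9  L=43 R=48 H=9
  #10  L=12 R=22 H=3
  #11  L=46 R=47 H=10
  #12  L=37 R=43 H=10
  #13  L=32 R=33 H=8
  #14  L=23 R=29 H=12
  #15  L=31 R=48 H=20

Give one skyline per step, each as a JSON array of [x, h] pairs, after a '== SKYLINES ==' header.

== SKYLINES ==
[[20,13],[23,0]]
[[20,13],[23,8],[25,0]]
[[20,13],[23,20],[33,0]]
[[20,13],[23,20],[33,0],[47,3],[49,0]]
[[16,8],[17,0],[20,13],[23,20],[33,0],[47,3],[49,0]]
[[16,8],[17,0],[20,13],[23,20],[33,0],[47,3],[49,0]]
[[16,8],[17,0],[20,13],[23,20],[33,0],[47,3],[49,0]]
[[7,9],[10,0],[16,8],[17,0],[20,13],[23,20],[33,0],[47,3],[49,0]]
[[7,9],[10,0],[16,8],[17,0],[20,13],[23,20],[33,0],[43,9],[48,3],[49,0]]
[[7,9],[10,0],[12,3],[16,8],[17,3],[20,13],[23,20],[33,0],[43,9],[48,3],[49,0]]
[[7,9],[10,0],[12,3],[16,8],[17,3],[20,13],[23,20],[33,0],[43,9],[46,10],[47,9],[48,3],[49,0]]
[[7,9],[10,0],[12,3],[16,8],[17,3],[20,13],[23,20],[33,0],[37,10],[43,9],[46,10],[47,9],[48,3],[49,0]]
[[7,9],[10,0],[12,3],[16,8],[17,3],[20,13],[23,20],[33,0],[37,10],[43,9],[46,10],[47,9],[48,3],[49,0]]
[[7,9],[10,0],[12,3],[16,8],[17,3],[20,13],[23,20],[33,0],[37,10],[43,9],[46,10],[47,9],[48,3],[49,0]]
[[7,9],[10,0],[12,3],[16,8],[17,3],[20,13],[23,20],[48,3],[49,0]]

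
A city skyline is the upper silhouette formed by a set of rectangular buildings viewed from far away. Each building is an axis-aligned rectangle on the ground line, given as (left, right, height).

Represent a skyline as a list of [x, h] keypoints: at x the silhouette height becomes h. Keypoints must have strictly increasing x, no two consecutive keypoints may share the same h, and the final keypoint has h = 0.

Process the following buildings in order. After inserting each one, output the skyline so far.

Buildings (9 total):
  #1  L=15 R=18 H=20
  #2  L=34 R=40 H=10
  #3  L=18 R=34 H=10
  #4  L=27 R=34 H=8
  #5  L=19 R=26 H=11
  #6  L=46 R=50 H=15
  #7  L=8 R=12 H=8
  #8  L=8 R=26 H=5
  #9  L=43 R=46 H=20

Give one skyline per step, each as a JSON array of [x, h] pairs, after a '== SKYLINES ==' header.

== SKYLINES ==
[[15,20],[18,0]]
[[15,20],[18,0],[34,10],[40,0]]
[[15,20],[18,10],[40,0]]
[[15,20],[18,10],[40,0]]
[[15,20],[18,10],[19,11],[26,10],[40,0]]
[[15,20],[18,10],[19,11],[26,10],[40,0],[46,15],[50,0]]
[[8,8],[12,0],[15,20],[18,10],[19,11],[26,10],[40,0],[46,15],[50,0]]
[[8,8],[12,5],[15,20],[18,10],[19,11],[26,10],[40,0],[46,15],[50,0]]
[[8,8],[12,5],[15,20],[18,10],[19,11],[26,10],[40,0],[43,20],[46,15],[50,0]]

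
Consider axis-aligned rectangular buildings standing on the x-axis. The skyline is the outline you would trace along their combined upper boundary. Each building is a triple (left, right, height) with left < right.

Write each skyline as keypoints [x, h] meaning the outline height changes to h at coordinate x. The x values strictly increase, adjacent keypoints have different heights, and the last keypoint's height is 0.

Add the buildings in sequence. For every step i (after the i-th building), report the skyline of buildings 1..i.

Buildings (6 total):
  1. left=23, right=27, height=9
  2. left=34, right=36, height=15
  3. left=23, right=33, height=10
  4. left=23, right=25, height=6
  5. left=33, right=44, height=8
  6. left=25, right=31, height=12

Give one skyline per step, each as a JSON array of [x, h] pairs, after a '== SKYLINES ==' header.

== SKYLINES ==
[[23,9],[27,0]]
[[23,9],[27,0],[34,15],[36,0]]
[[23,10],[33,0],[34,15],[36,0]]
[[23,10],[33,0],[34,15],[36,0]]
[[23,10],[33,8],[34,15],[36,8],[44,0]]
[[23,10],[25,12],[31,10],[33,8],[34,15],[36,8],[44,0]]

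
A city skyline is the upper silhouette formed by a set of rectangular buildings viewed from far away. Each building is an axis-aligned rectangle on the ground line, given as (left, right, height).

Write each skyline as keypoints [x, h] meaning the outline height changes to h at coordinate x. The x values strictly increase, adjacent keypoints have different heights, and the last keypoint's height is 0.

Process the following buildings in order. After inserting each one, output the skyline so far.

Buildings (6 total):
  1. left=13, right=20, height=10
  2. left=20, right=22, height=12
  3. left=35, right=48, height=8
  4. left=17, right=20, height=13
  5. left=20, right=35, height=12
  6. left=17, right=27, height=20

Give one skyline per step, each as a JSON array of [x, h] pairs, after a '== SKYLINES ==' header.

== SKYLINES ==
[[13,10],[20,0]]
[[13,10],[20,12],[22,0]]
[[13,10],[20,12],[22,0],[35,8],[48,0]]
[[13,10],[17,13],[20,12],[22,0],[35,8],[48,0]]
[[13,10],[17,13],[20,12],[35,8],[48,0]]
[[13,10],[17,20],[27,12],[35,8],[48,0]]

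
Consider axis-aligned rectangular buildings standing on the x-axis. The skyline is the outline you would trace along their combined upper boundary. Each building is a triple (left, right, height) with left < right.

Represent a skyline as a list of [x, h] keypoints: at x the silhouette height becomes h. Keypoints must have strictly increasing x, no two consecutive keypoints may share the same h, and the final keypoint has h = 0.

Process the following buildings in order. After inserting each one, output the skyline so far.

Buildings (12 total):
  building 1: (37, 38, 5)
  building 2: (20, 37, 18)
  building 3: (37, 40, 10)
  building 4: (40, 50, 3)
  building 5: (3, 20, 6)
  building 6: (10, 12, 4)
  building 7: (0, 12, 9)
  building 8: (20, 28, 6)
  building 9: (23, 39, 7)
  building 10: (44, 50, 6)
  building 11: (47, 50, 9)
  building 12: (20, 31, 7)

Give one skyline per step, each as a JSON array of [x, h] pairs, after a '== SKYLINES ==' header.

== SKYLINES ==
[[37,5],[38,0]]
[[20,18],[37,5],[38,0]]
[[20,18],[37,10],[40,0]]
[[20,18],[37,10],[40,3],[50,0]]
[[3,6],[20,18],[37,10],[40,3],[50,0]]
[[3,6],[20,18],[37,10],[40,3],[50,0]]
[[0,9],[12,6],[20,18],[37,10],[40,3],[50,0]]
[[0,9],[12,6],[20,18],[37,10],[40,3],[50,0]]
[[0,9],[12,6],[20,18],[37,10],[40,3],[50,0]]
[[0,9],[12,6],[20,18],[37,10],[40,3],[44,6],[50,0]]
[[0,9],[12,6],[20,18],[37,10],[40,3],[44,6],[47,9],[50,0]]
[[0,9],[12,6],[20,18],[37,10],[40,3],[44,6],[47,9],[50,0]]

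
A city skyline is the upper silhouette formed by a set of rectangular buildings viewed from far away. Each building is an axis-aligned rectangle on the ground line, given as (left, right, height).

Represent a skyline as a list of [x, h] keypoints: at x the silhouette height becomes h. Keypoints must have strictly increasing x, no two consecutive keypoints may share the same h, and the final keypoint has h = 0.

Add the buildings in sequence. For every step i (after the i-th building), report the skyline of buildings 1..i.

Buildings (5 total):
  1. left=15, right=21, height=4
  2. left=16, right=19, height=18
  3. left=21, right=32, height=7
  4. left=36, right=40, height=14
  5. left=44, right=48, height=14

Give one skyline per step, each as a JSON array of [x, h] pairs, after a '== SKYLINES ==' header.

== SKYLINES ==
[[15,4],[21,0]]
[[15,4],[16,18],[19,4],[21,0]]
[[15,4],[16,18],[19,4],[21,7],[32,0]]
[[15,4],[16,18],[19,4],[21,7],[32,0],[36,14],[40,0]]
[[15,4],[16,18],[19,4],[21,7],[32,0],[36,14],[40,0],[44,14],[48,0]]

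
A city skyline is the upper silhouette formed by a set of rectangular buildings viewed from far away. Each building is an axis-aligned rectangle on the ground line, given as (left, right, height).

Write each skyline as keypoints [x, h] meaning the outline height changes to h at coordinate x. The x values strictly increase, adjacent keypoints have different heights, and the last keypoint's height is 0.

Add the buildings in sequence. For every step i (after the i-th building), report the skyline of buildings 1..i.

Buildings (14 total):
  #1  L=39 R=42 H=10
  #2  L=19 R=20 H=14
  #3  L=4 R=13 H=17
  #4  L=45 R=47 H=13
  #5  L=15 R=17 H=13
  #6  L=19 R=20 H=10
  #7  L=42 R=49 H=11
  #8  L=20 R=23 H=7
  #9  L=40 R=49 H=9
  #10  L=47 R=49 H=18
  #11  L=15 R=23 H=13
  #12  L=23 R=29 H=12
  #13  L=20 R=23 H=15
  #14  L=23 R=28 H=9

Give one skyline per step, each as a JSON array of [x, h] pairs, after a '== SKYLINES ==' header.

== SKYLINES ==
[[39,10],[42,0]]
[[19,14],[20,0],[39,10],[42,0]]
[[4,17],[13,0],[19,14],[20,0],[39,10],[42,0]]
[[4,17],[13,0],[19,14],[20,0],[39,10],[42,0],[45,13],[47,0]]
[[4,17],[13,0],[15,13],[17,0],[19,14],[20,0],[39,10],[42,0],[45,13],[47,0]]
[[4,17],[13,0],[15,13],[17,0],[19,14],[20,0],[39,10],[42,0],[45,13],[47,0]]
[[4,17],[13,0],[15,13],[17,0],[19,14],[20,0],[39,10],[42,11],[45,13],[47,11],[49,0]]
[[4,17],[13,0],[15,13],[17,0],[19,14],[20,7],[23,0],[39,10],[42,11],[45,13],[47,11],[49,0]]
[[4,17],[13,0],[15,13],[17,0],[19,14],[20,7],[23,0],[39,10],[42,11],[45,13],[47,11],[49,0]]
[[4,17],[13,0],[15,13],[17,0],[19,14],[20,7],[23,0],[39,10],[42,11],[45,13],[47,18],[49,0]]
[[4,17],[13,0],[15,13],[19,14],[20,13],[23,0],[39,10],[42,11],[45,13],[47,18],[49,0]]
[[4,17],[13,0],[15,13],[19,14],[20,13],[23,12],[29,0],[39,10],[42,11],[45,13],[47,18],[49,0]]
[[4,17],[13,0],[15,13],[19,14],[20,15],[23,12],[29,0],[39,10],[42,11],[45,13],[47,18],[49,0]]
[[4,17],[13,0],[15,13],[19,14],[20,15],[23,12],[29,0],[39,10],[42,11],[45,13],[47,18],[49,0]]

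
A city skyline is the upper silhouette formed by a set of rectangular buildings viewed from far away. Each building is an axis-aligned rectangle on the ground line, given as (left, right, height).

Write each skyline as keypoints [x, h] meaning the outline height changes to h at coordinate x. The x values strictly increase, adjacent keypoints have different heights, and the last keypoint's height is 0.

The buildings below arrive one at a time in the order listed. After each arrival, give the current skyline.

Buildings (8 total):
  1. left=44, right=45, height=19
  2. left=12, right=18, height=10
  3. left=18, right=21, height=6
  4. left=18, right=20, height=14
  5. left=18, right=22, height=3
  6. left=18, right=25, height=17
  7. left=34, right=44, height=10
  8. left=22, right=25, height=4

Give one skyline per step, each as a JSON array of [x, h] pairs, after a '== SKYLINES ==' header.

== SKYLINES ==
[[44,19],[45,0]]
[[12,10],[18,0],[44,19],[45,0]]
[[12,10],[18,6],[21,0],[44,19],[45,0]]
[[12,10],[18,14],[20,6],[21,0],[44,19],[45,0]]
[[12,10],[18,14],[20,6],[21,3],[22,0],[44,19],[45,0]]
[[12,10],[18,17],[25,0],[44,19],[45,0]]
[[12,10],[18,17],[25,0],[34,10],[44,19],[45,0]]
[[12,10],[18,17],[25,0],[34,10],[44,19],[45,0]]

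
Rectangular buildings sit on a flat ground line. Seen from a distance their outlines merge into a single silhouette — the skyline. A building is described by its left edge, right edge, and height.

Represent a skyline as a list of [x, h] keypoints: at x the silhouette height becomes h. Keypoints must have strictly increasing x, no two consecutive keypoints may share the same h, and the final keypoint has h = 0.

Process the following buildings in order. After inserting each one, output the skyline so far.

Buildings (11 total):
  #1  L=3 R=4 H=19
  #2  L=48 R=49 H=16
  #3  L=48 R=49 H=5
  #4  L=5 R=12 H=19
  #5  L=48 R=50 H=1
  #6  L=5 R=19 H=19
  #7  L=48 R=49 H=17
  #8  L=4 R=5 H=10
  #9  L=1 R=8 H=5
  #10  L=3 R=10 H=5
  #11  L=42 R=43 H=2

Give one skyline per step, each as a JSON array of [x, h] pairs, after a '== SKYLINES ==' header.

== SKYLINES ==
[[3,19],[4,0]]
[[3,19],[4,0],[48,16],[49,0]]
[[3,19],[4,0],[48,16],[49,0]]
[[3,19],[4,0],[5,19],[12,0],[48,16],[49,0]]
[[3,19],[4,0],[5,19],[12,0],[48,16],[49,1],[50,0]]
[[3,19],[4,0],[5,19],[19,0],[48,16],[49,1],[50,0]]
[[3,19],[4,0],[5,19],[19,0],[48,17],[49,1],[50,0]]
[[3,19],[4,10],[5,19],[19,0],[48,17],[49,1],[50,0]]
[[1,5],[3,19],[4,10],[5,19],[19,0],[48,17],[49,1],[50,0]]
[[1,5],[3,19],[4,10],[5,19],[19,0],[48,17],[49,1],[50,0]]
[[1,5],[3,19],[4,10],[5,19],[19,0],[42,2],[43,0],[48,17],[49,1],[50,0]]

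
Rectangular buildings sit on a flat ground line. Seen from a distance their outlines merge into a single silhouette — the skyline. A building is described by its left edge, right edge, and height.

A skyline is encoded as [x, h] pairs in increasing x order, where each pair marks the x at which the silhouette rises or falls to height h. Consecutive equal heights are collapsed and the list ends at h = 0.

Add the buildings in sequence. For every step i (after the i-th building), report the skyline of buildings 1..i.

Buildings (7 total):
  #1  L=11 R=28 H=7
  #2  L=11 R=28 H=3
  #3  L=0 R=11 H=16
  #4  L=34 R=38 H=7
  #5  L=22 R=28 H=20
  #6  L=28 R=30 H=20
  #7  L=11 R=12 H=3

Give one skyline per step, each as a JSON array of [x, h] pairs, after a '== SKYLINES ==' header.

== SKYLINES ==
[[11,7],[28,0]]
[[11,7],[28,0]]
[[0,16],[11,7],[28,0]]
[[0,16],[11,7],[28,0],[34,7],[38,0]]
[[0,16],[11,7],[22,20],[28,0],[34,7],[38,0]]
[[0,16],[11,7],[22,20],[30,0],[34,7],[38,0]]
[[0,16],[11,7],[22,20],[30,0],[34,7],[38,0]]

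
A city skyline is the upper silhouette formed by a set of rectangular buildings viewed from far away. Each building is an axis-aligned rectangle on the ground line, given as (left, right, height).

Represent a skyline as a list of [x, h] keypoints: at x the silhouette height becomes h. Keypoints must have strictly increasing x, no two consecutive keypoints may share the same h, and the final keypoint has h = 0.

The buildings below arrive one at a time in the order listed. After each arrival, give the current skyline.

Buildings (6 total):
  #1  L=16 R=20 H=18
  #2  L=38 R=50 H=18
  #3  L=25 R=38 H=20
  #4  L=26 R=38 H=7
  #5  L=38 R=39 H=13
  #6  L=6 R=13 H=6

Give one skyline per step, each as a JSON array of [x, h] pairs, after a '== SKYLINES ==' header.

== SKYLINES ==
[[16,18],[20,0]]
[[16,18],[20,0],[38,18],[50,0]]
[[16,18],[20,0],[25,20],[38,18],[50,0]]
[[16,18],[20,0],[25,20],[38,18],[50,0]]
[[16,18],[20,0],[25,20],[38,18],[50,0]]
[[6,6],[13,0],[16,18],[20,0],[25,20],[38,18],[50,0]]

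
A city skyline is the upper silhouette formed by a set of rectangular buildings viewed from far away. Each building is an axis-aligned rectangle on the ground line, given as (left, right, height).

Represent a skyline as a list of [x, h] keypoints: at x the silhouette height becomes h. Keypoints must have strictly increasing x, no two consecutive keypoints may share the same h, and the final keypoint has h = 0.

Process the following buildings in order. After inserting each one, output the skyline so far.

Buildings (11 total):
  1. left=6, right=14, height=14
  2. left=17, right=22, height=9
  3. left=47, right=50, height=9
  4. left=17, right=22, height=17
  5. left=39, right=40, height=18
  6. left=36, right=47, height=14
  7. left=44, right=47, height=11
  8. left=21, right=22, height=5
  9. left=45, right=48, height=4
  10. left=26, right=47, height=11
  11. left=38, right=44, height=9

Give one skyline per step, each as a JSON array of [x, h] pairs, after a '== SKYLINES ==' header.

== SKYLINES ==
[[6,14],[14,0]]
[[6,14],[14,0],[17,9],[22,0]]
[[6,14],[14,0],[17,9],[22,0],[47,9],[50,0]]
[[6,14],[14,0],[17,17],[22,0],[47,9],[50,0]]
[[6,14],[14,0],[17,17],[22,0],[39,18],[40,0],[47,9],[50,0]]
[[6,14],[14,0],[17,17],[22,0],[36,14],[39,18],[40,14],[47,9],[50,0]]
[[6,14],[14,0],[17,17],[22,0],[36,14],[39,18],[40,14],[47,9],[50,0]]
[[6,14],[14,0],[17,17],[22,0],[36,14],[39,18],[40,14],[47,9],[50,0]]
[[6,14],[14,0],[17,17],[22,0],[36,14],[39,18],[40,14],[47,9],[50,0]]
[[6,14],[14,0],[17,17],[22,0],[26,11],[36,14],[39,18],[40,14],[47,9],[50,0]]
[[6,14],[14,0],[17,17],[22,0],[26,11],[36,14],[39,18],[40,14],[47,9],[50,0]]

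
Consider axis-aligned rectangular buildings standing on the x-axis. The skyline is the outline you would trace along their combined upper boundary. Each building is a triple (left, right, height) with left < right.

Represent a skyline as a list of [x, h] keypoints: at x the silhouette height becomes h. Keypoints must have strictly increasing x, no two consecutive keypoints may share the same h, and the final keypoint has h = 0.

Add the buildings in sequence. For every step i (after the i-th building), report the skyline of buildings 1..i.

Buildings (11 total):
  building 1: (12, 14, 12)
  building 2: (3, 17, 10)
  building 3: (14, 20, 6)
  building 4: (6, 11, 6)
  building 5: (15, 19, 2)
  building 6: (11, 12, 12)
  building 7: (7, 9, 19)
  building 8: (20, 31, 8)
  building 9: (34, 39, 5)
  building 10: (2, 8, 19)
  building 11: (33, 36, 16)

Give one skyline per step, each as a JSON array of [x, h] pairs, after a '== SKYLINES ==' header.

== SKYLINES ==
[[12,12],[14,0]]
[[3,10],[12,12],[14,10],[17,0]]
[[3,10],[12,12],[14,10],[17,6],[20,0]]
[[3,10],[12,12],[14,10],[17,6],[20,0]]
[[3,10],[12,12],[14,10],[17,6],[20,0]]
[[3,10],[11,12],[14,10],[17,6],[20,0]]
[[3,10],[7,19],[9,10],[11,12],[14,10],[17,6],[20,0]]
[[3,10],[7,19],[9,10],[11,12],[14,10],[17,6],[20,8],[31,0]]
[[3,10],[7,19],[9,10],[11,12],[14,10],[17,6],[20,8],[31,0],[34,5],[39,0]]
[[2,19],[9,10],[11,12],[14,10],[17,6],[20,8],[31,0],[34,5],[39,0]]
[[2,19],[9,10],[11,12],[14,10],[17,6],[20,8],[31,0],[33,16],[36,5],[39,0]]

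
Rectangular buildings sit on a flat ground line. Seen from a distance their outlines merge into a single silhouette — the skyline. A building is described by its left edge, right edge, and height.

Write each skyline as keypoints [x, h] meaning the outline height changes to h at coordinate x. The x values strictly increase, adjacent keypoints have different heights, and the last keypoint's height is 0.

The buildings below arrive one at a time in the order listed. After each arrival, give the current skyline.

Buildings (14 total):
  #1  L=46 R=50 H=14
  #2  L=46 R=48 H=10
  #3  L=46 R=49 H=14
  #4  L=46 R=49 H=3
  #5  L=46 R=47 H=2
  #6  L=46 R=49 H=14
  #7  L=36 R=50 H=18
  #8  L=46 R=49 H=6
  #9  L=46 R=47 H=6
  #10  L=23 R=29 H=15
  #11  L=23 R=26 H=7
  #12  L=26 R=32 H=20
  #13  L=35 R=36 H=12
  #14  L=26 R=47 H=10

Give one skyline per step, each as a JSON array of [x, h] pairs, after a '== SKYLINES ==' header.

== SKYLINES ==
[[46,14],[50,0]]
[[46,14],[50,0]]
[[46,14],[50,0]]
[[46,14],[50,0]]
[[46,14],[50,0]]
[[46,14],[50,0]]
[[36,18],[50,0]]
[[36,18],[50,0]]
[[36,18],[50,0]]
[[23,15],[29,0],[36,18],[50,0]]
[[23,15],[29,0],[36,18],[50,0]]
[[23,15],[26,20],[32,0],[36,18],[50,0]]
[[23,15],[26,20],[32,0],[35,12],[36,18],[50,0]]
[[23,15],[26,20],[32,10],[35,12],[36,18],[50,0]]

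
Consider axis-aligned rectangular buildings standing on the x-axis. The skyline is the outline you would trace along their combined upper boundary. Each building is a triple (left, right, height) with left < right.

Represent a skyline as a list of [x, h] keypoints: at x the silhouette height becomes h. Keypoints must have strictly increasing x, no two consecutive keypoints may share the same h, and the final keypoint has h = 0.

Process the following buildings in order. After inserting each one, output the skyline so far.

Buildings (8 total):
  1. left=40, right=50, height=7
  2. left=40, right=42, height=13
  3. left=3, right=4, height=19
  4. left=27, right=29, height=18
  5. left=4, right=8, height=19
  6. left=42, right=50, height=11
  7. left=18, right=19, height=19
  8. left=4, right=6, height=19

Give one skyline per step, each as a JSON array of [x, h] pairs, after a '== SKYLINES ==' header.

== SKYLINES ==
[[40,7],[50,0]]
[[40,13],[42,7],[50,0]]
[[3,19],[4,0],[40,13],[42,7],[50,0]]
[[3,19],[4,0],[27,18],[29,0],[40,13],[42,7],[50,0]]
[[3,19],[8,0],[27,18],[29,0],[40,13],[42,7],[50,0]]
[[3,19],[8,0],[27,18],[29,0],[40,13],[42,11],[50,0]]
[[3,19],[8,0],[18,19],[19,0],[27,18],[29,0],[40,13],[42,11],[50,0]]
[[3,19],[8,0],[18,19],[19,0],[27,18],[29,0],[40,13],[42,11],[50,0]]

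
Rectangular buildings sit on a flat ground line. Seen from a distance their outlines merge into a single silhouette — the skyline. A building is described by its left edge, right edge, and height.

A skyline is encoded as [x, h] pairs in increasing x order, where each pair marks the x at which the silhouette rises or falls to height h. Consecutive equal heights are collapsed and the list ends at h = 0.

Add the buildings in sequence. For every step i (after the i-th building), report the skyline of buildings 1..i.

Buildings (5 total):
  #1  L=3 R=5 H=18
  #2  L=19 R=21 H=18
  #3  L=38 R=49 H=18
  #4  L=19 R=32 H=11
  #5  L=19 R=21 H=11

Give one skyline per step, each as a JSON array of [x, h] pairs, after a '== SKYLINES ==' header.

== SKYLINES ==
[[3,18],[5,0]]
[[3,18],[5,0],[19,18],[21,0]]
[[3,18],[5,0],[19,18],[21,0],[38,18],[49,0]]
[[3,18],[5,0],[19,18],[21,11],[32,0],[38,18],[49,0]]
[[3,18],[5,0],[19,18],[21,11],[32,0],[38,18],[49,0]]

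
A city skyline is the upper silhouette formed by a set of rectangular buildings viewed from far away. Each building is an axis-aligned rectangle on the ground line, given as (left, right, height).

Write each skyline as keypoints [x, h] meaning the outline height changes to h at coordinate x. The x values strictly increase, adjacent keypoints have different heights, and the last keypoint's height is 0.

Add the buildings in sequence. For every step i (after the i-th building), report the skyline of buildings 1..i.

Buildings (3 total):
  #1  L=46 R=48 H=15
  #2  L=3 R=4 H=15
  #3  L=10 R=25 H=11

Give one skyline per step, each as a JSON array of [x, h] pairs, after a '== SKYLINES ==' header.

== SKYLINES ==
[[46,15],[48,0]]
[[3,15],[4,0],[46,15],[48,0]]
[[3,15],[4,0],[10,11],[25,0],[46,15],[48,0]]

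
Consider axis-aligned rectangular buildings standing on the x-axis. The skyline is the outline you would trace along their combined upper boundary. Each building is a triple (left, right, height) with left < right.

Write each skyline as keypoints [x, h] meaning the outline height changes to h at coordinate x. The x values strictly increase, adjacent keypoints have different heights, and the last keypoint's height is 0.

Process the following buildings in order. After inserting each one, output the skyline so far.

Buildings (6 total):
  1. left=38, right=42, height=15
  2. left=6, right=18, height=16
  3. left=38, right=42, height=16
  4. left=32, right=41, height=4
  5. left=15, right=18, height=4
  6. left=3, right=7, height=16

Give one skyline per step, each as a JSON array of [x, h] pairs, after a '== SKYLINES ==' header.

== SKYLINES ==
[[38,15],[42,0]]
[[6,16],[18,0],[38,15],[42,0]]
[[6,16],[18,0],[38,16],[42,0]]
[[6,16],[18,0],[32,4],[38,16],[42,0]]
[[6,16],[18,0],[32,4],[38,16],[42,0]]
[[3,16],[18,0],[32,4],[38,16],[42,0]]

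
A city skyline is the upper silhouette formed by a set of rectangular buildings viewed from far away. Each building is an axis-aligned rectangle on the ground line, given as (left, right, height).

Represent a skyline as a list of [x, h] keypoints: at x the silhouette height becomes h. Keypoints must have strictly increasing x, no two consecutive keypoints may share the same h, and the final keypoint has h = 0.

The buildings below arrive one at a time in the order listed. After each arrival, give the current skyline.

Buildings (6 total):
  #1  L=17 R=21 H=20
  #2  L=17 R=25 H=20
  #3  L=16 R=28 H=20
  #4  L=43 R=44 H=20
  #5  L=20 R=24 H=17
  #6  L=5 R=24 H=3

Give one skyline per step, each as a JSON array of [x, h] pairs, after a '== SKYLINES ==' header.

== SKYLINES ==
[[17,20],[21,0]]
[[17,20],[25,0]]
[[16,20],[28,0]]
[[16,20],[28,0],[43,20],[44,0]]
[[16,20],[28,0],[43,20],[44,0]]
[[5,3],[16,20],[28,0],[43,20],[44,0]]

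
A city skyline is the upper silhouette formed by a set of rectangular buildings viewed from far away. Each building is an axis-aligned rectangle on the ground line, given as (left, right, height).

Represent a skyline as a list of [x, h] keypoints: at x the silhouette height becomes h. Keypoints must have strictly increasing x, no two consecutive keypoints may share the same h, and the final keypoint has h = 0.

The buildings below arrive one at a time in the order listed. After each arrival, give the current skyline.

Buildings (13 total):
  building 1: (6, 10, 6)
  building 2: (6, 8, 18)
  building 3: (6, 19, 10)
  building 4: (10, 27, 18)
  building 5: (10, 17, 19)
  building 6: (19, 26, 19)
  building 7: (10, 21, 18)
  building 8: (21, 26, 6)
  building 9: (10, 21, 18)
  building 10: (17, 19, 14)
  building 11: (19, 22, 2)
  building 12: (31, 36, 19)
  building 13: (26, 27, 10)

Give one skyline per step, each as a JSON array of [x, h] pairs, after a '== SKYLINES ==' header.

== SKYLINES ==
[[6,6],[10,0]]
[[6,18],[8,6],[10,0]]
[[6,18],[8,10],[19,0]]
[[6,18],[8,10],[10,18],[27,0]]
[[6,18],[8,10],[10,19],[17,18],[27,0]]
[[6,18],[8,10],[10,19],[17,18],[19,19],[26,18],[27,0]]
[[6,18],[8,10],[10,19],[17,18],[19,19],[26,18],[27,0]]
[[6,18],[8,10],[10,19],[17,18],[19,19],[26,18],[27,0]]
[[6,18],[8,10],[10,19],[17,18],[19,19],[26,18],[27,0]]
[[6,18],[8,10],[10,19],[17,18],[19,19],[26,18],[27,0]]
[[6,18],[8,10],[10,19],[17,18],[19,19],[26,18],[27,0]]
[[6,18],[8,10],[10,19],[17,18],[19,19],[26,18],[27,0],[31,19],[36,0]]
[[6,18],[8,10],[10,19],[17,18],[19,19],[26,18],[27,0],[31,19],[36,0]]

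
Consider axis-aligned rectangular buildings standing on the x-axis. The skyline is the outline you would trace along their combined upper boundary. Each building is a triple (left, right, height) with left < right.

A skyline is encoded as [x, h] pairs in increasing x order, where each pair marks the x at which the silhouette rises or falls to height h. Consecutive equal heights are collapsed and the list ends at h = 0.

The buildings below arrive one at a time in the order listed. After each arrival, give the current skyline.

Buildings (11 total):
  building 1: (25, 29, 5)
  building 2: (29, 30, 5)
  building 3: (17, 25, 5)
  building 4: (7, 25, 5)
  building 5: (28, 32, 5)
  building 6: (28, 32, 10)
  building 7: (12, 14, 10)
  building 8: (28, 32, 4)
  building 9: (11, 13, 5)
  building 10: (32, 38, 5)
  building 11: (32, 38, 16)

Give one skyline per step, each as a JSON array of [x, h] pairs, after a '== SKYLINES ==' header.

== SKYLINES ==
[[25,5],[29,0]]
[[25,5],[30,0]]
[[17,5],[30,0]]
[[7,5],[30,0]]
[[7,5],[32,0]]
[[7,5],[28,10],[32,0]]
[[7,5],[12,10],[14,5],[28,10],[32,0]]
[[7,5],[12,10],[14,5],[28,10],[32,0]]
[[7,5],[12,10],[14,5],[28,10],[32,0]]
[[7,5],[12,10],[14,5],[28,10],[32,5],[38,0]]
[[7,5],[12,10],[14,5],[28,10],[32,16],[38,0]]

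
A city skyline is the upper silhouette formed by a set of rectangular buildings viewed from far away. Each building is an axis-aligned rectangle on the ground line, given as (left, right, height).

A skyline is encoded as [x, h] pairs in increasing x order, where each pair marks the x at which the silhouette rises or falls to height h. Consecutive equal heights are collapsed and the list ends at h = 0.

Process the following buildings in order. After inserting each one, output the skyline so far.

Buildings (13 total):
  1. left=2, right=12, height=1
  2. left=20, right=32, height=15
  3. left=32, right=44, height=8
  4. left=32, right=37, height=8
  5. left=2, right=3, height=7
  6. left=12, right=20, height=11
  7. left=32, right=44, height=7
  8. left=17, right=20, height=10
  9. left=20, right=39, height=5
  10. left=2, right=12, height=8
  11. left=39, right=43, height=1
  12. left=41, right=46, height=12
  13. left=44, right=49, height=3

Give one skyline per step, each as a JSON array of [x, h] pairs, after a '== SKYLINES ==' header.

== SKYLINES ==
[[2,1],[12,0]]
[[2,1],[12,0],[20,15],[32,0]]
[[2,1],[12,0],[20,15],[32,8],[44,0]]
[[2,1],[12,0],[20,15],[32,8],[44,0]]
[[2,7],[3,1],[12,0],[20,15],[32,8],[44,0]]
[[2,7],[3,1],[12,11],[20,15],[32,8],[44,0]]
[[2,7],[3,1],[12,11],[20,15],[32,8],[44,0]]
[[2,7],[3,1],[12,11],[20,15],[32,8],[44,0]]
[[2,7],[3,1],[12,11],[20,15],[32,8],[44,0]]
[[2,8],[12,11],[20,15],[32,8],[44,0]]
[[2,8],[12,11],[20,15],[32,8],[44,0]]
[[2,8],[12,11],[20,15],[32,8],[41,12],[46,0]]
[[2,8],[12,11],[20,15],[32,8],[41,12],[46,3],[49,0]]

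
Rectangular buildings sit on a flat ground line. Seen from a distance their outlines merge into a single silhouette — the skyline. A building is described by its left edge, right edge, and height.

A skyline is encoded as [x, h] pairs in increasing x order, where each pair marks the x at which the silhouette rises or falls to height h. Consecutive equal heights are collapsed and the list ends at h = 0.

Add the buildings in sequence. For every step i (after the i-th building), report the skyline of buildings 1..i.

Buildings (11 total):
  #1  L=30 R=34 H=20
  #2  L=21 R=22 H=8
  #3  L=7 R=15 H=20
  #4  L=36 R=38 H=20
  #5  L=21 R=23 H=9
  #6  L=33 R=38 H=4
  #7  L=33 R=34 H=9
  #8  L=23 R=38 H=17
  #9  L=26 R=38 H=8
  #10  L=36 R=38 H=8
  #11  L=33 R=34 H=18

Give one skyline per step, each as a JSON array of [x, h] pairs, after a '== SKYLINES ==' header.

== SKYLINES ==
[[30,20],[34,0]]
[[21,8],[22,0],[30,20],[34,0]]
[[7,20],[15,0],[21,8],[22,0],[30,20],[34,0]]
[[7,20],[15,0],[21,8],[22,0],[30,20],[34,0],[36,20],[38,0]]
[[7,20],[15,0],[21,9],[23,0],[30,20],[34,0],[36,20],[38,0]]
[[7,20],[15,0],[21,9],[23,0],[30,20],[34,4],[36,20],[38,0]]
[[7,20],[15,0],[21,9],[23,0],[30,20],[34,4],[36,20],[38,0]]
[[7,20],[15,0],[21,9],[23,17],[30,20],[34,17],[36,20],[38,0]]
[[7,20],[15,0],[21,9],[23,17],[30,20],[34,17],[36,20],[38,0]]
[[7,20],[15,0],[21,9],[23,17],[30,20],[34,17],[36,20],[38,0]]
[[7,20],[15,0],[21,9],[23,17],[30,20],[34,17],[36,20],[38,0]]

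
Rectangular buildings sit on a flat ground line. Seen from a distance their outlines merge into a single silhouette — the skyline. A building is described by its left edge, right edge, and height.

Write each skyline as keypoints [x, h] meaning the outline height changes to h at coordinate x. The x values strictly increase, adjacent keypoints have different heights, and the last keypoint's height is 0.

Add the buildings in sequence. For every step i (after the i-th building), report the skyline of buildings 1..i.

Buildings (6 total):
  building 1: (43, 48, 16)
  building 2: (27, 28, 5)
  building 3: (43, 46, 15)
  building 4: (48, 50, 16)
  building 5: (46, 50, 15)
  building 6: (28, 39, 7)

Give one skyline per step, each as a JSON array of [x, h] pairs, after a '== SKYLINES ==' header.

== SKYLINES ==
[[43,16],[48,0]]
[[27,5],[28,0],[43,16],[48,0]]
[[27,5],[28,0],[43,16],[48,0]]
[[27,5],[28,0],[43,16],[50,0]]
[[27,5],[28,0],[43,16],[50,0]]
[[27,5],[28,7],[39,0],[43,16],[50,0]]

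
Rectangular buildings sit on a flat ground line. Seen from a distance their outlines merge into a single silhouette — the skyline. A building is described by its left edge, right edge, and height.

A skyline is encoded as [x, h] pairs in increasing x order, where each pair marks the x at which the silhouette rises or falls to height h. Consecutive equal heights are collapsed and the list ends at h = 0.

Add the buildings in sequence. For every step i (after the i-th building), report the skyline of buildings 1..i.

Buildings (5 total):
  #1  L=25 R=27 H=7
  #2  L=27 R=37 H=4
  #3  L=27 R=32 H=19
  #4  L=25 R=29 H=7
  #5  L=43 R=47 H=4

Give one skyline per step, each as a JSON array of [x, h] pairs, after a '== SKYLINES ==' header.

== SKYLINES ==
[[25,7],[27,0]]
[[25,7],[27,4],[37,0]]
[[25,7],[27,19],[32,4],[37,0]]
[[25,7],[27,19],[32,4],[37,0]]
[[25,7],[27,19],[32,4],[37,0],[43,4],[47,0]]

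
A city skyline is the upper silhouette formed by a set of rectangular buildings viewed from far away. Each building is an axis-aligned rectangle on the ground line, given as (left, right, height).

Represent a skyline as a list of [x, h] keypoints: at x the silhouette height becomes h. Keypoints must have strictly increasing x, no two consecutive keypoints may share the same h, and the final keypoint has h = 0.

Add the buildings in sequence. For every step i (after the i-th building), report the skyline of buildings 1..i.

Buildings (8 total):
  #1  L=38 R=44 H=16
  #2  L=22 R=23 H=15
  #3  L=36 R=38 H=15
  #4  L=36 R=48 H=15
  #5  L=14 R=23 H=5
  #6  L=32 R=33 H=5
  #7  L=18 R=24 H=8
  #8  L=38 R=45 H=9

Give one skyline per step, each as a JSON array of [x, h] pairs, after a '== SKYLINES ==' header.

== SKYLINES ==
[[38,16],[44,0]]
[[22,15],[23,0],[38,16],[44,0]]
[[22,15],[23,0],[36,15],[38,16],[44,0]]
[[22,15],[23,0],[36,15],[38,16],[44,15],[48,0]]
[[14,5],[22,15],[23,0],[36,15],[38,16],[44,15],[48,0]]
[[14,5],[22,15],[23,0],[32,5],[33,0],[36,15],[38,16],[44,15],[48,0]]
[[14,5],[18,8],[22,15],[23,8],[24,0],[32,5],[33,0],[36,15],[38,16],[44,15],[48,0]]
[[14,5],[18,8],[22,15],[23,8],[24,0],[32,5],[33,0],[36,15],[38,16],[44,15],[48,0]]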